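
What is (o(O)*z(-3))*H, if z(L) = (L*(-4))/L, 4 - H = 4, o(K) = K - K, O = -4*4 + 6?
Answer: 0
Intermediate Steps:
O = -10 (O = -16 + 6 = -10)
o(K) = 0
H = 0 (H = 4 - 1*4 = 4 - 4 = 0)
z(L) = -4 (z(L) = (-4*L)/L = -4)
(o(O)*z(-3))*H = (0*(-4))*0 = 0*0 = 0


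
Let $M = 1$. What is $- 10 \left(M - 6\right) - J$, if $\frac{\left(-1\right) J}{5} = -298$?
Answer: $-1440$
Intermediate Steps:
$J = 1490$ ($J = \left(-5\right) \left(-298\right) = 1490$)
$- 10 \left(M - 6\right) - J = - 10 \left(1 - 6\right) - 1490 = - 10 \left(-5\right) - 1490 = \left(-1\right) \left(-50\right) - 1490 = 50 - 1490 = -1440$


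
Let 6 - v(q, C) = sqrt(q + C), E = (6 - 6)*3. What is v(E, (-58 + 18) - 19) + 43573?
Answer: 43579 - I*sqrt(59) ≈ 43579.0 - 7.6811*I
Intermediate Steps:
E = 0 (E = 0*3 = 0)
v(q, C) = 6 - sqrt(C + q) (v(q, C) = 6 - sqrt(q + C) = 6 - sqrt(C + q))
v(E, (-58 + 18) - 19) + 43573 = (6 - sqrt(((-58 + 18) - 19) + 0)) + 43573 = (6 - sqrt((-40 - 19) + 0)) + 43573 = (6 - sqrt(-59 + 0)) + 43573 = (6 - sqrt(-59)) + 43573 = (6 - I*sqrt(59)) + 43573 = 43579 - I*sqrt(59)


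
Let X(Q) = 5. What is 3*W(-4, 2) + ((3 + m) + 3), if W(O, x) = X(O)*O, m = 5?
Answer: -49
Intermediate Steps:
W(O, x) = 5*O
3*W(-4, 2) + ((3 + m) + 3) = 3*(5*(-4)) + ((3 + 5) + 3) = 3*(-20) + (8 + 3) = -60 + 11 = -49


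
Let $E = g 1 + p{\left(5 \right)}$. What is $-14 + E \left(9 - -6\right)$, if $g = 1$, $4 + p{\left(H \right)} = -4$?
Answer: $-119$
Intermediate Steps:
$p{\left(H \right)} = -8$ ($p{\left(H \right)} = -4 - 4 = -8$)
$E = -7$ ($E = 1 \cdot 1 - 8 = 1 - 8 = -7$)
$-14 + E \left(9 - -6\right) = -14 - 7 \left(9 - -6\right) = -14 - 7 \left(9 + 6\right) = -14 - 105 = -119$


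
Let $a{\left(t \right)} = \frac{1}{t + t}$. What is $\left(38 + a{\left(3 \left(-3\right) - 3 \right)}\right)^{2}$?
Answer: $\frac{829921}{576} \approx 1440.8$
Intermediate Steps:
$a{\left(t \right)} = \frac{1}{2 t}$
$\left(38 + a{\left(3 \left(-3\right) - 3 \right)}\right)^{2} = \left(38 + \frac{1}{2 \left(3 \left(-3\right) - 3\right)}\right)^{2} = \left(38 + \frac{1}{2 \left(-9 - 3\right)}\right)^{2} = \left(38 + \frac{1}{2 \left(-12\right)}\right)^{2} = \left(38 + \frac{1}{2} \left(- \frac{1}{12}\right)\right)^{2} = \left(38 - \frac{1}{24}\right)^{2} = \left(\frac{911}{24}\right)^{2} = \frac{829921}{576}$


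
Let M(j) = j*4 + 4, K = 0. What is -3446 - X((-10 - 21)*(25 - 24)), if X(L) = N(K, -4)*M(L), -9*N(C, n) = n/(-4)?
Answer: -10378/3 ≈ -3459.3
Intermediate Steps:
N(C, n) = n/36 (N(C, n) = -n/(9*(-4)) = -n*(-1)/(9*4) = -(-1)*n/36 = n/36)
M(j) = 4 + 4*j (M(j) = 4*j + 4 = 4 + 4*j)
X(L) = -4/9 - 4*L/9 (X(L) = ((1/36)*(-4))*(4 + 4*L) = -(4 + 4*L)/9 = -4/9 - 4*L/9)
-3446 - X((-10 - 21)*(25 - 24)) = -3446 - (-4/9 - 4*(-10 - 21)*(25 - 24)/9) = -3446 - (-4/9 - (-124)/9) = -3446 - (-4/9 - 4/9*(-31)) = -3446 - (-4/9 + 124/9) = -3446 - 1*40/3 = -3446 - 40/3 = -10378/3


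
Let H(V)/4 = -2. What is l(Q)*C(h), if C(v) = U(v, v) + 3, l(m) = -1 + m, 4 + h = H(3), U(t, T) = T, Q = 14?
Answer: -117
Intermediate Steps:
H(V) = -8 (H(V) = 4*(-2) = -8)
h = -12 (h = -4 - 8 = -12)
C(v) = 3 + v (C(v) = v + 3 = 3 + v)
l(Q)*C(h) = (-1 + 14)*(3 - 12) = 13*(-9) = -117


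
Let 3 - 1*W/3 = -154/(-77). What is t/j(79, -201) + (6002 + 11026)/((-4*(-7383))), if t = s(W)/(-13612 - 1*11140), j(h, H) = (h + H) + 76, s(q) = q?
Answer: 70246497/121829344 ≈ 0.57660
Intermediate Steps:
W = 3 (W = 9 - (-462)/(-77) = 9 - (-462)*(-1)/77 = 9 - 3*2 = 9 - 6 = 3)
j(h, H) = 76 + H + h (j(h, H) = (H + h) + 76 = 76 + H + h)
t = -3/24752 (t = 3/(-13612 - 1*11140) = 3/(-13612 - 11140) = 3/(-24752) = 3*(-1/24752) = -3/24752 ≈ -0.00012120)
t/j(79, -201) + (6002 + 11026)/((-4*(-7383))) = -3/(24752*(76 - 201 + 79)) + (6002 + 11026)/((-4*(-7383))) = -3/24752/(-46) + 17028/29532 = -3/24752*(-1/46) + 17028*(1/29532) = 3/1138592 + 1419/2461 = 70246497/121829344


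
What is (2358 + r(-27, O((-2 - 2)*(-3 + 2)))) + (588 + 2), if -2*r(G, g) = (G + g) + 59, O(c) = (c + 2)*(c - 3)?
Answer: 2929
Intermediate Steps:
O(c) = (-3 + c)*(2 + c) (O(c) = (2 + c)*(-3 + c) = (-3 + c)*(2 + c))
r(G, g) = -59/2 - G/2 - g/2 (r(G, g) = -((G + g) + 59)/2 = -(59 + G + g)/2 = -59/2 - G/2 - g/2)
(2358 + r(-27, O((-2 - 2)*(-3 + 2)))) + (588 + 2) = (2358 + (-59/2 - ½*(-27) - (-6 + ((-2 - 2)*(-3 + 2))² - (-2 - 2)*(-3 + 2))/2)) + (588 + 2) = (2358 + (-59/2 + 27/2 - (-6 + (-4*(-1))² - (-4)*(-1))/2)) + 590 = (2358 + (-59/2 + 27/2 - (-6 + 4² - 1*4)/2)) + 590 = (2358 + (-59/2 + 27/2 - (-6 + 16 - 4)/2)) + 590 = (2358 + (-59/2 + 27/2 - ½*6)) + 590 = (2358 + (-59/2 + 27/2 - 3)) + 590 = (2358 - 19) + 590 = 2339 + 590 = 2929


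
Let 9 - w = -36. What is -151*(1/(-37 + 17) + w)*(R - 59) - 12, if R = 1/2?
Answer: 15882153/40 ≈ 3.9705e+5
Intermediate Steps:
w = 45 (w = 9 - 1*(-36) = 9 + 36 = 45)
R = ½ ≈ 0.50000
-151*(1/(-37 + 17) + w)*(R - 59) - 12 = -151*(1/(-37 + 17) + 45)*(½ - 59) - 12 = -151*(1/(-20) + 45)*(-117)/2 - 12 = -151*(-1/20 + 45)*(-117)/2 - 12 = -135749*(-117)/(20*2) - 12 = -151*(-105183/40) - 12 = 15882633/40 - 12 = 15882153/40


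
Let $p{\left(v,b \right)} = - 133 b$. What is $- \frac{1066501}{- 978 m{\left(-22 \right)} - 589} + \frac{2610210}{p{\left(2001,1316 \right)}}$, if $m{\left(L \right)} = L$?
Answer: $- \frac{120645700849}{1831405478} \approx -65.876$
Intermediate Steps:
$- \frac{1066501}{- 978 m{\left(-22 \right)} - 589} + \frac{2610210}{p{\left(2001,1316 \right)}} = - \frac{1066501}{\left(-978\right) \left(-22\right) - 589} + \frac{2610210}{\left(-133\right) 1316} = - \frac{1066501}{21516 - 589} + \frac{2610210}{-175028} = - \frac{1066501}{20927} + 2610210 \left(- \frac{1}{175028}\right) = \left(-1066501\right) \frac{1}{20927} - \frac{1305105}{87514} = - \frac{1066501}{20927} - \frac{1305105}{87514} = - \frac{120645700849}{1831405478}$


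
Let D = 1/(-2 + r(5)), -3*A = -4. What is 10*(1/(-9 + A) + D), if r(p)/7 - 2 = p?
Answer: -1180/1081 ≈ -1.0916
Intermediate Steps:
A = 4/3 (A = -⅓*(-4) = 4/3 ≈ 1.3333)
r(p) = 14 + 7*p
D = 1/47 (D = 1/(-2 + (14 + 7*5)) = 1/(-2 + (14 + 35)) = 1/(-2 + 49) = 1/47 ≈ 0.021277)
10*(1/(-9 + A) + D) = 10*(1/(-9 + 4/3) + 1/47) = 10*(1/(-23/3) + 1/47) = 10*(-3/23 + 1/47) = 10*(-118/1081) = -1180/1081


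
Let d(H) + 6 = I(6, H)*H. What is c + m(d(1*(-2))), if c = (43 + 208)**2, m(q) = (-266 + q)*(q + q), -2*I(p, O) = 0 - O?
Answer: 65161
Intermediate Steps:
I(p, O) = O/2 (I(p, O) = -(0 - O)/2 = -(-1)*O/2 = O/2)
d(H) = -6 + H**2/2 (d(H) = -6 + (H/2)*H = -6 + H**2/2)
m(q) = 2*q*(-266 + q) (m(q) = (-266 + q)*(2*q) = 2*q*(-266 + q))
c = 63001 (c = 251**2 = 63001)
c + m(d(1*(-2))) = 63001 + 2*(-6 + (1*(-2))**2/2)*(-266 + (-6 + (1*(-2))**2/2)) = 63001 + 2*(-6 + (1/2)*(-2)**2)*(-266 + (-6 + (1/2)*(-2)**2)) = 63001 + 2*(-6 + (1/2)*4)*(-266 + (-6 + (1/2)*4)) = 63001 + 2*(-6 + 2)*(-266 + (-6 + 2)) = 63001 + 2*(-4)*(-266 - 4) = 63001 + 2*(-4)*(-270) = 63001 + 2160 = 65161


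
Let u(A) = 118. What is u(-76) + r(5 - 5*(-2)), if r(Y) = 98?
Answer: 216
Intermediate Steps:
u(-76) + r(5 - 5*(-2)) = 118 + 98 = 216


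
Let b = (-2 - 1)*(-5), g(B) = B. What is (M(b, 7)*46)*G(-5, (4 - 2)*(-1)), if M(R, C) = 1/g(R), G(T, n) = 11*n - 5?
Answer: -414/5 ≈ -82.800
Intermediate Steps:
b = 15 (b = -3*(-5) = 15)
G(T, n) = -5 + 11*n
M(R, C) = 1/R
(M(b, 7)*46)*G(-5, (4 - 2)*(-1)) = (46/15)*(-5 + 11*((4 - 2)*(-1))) = ((1/15)*46)*(-5 + 11*(2*(-1))) = 46*(-5 + 11*(-2))/15 = 46*(-5 - 22)/15 = (46/15)*(-27) = -414/5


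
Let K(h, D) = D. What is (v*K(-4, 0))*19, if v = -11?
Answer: 0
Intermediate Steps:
(v*K(-4, 0))*19 = -11*0*19 = 0*19 = 0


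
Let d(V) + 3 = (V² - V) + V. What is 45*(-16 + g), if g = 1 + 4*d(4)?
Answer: 1665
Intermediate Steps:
d(V) = -3 + V² (d(V) = -3 + ((V² - V) + V) = -3 + V²)
g = 53 (g = 1 + 4*(-3 + 4²) = 1 + 4*(-3 + 16) = 1 + 4*13 = 1 + 52 = 53)
45*(-16 + g) = 45*(-16 + 53) = 45*37 = 1665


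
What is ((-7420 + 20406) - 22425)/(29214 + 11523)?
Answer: -9439/40737 ≈ -0.23171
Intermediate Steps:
((-7420 + 20406) - 22425)/(29214 + 11523) = (12986 - 22425)/40737 = -9439*1/40737 = -9439/40737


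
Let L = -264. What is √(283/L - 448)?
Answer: I*√7824630/132 ≈ 21.191*I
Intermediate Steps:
√(283/L - 448) = √(283/(-264) - 448) = √(283*(-1/264) - 448) = √(-283/264 - 448) = √(-118555/264) = I*√7824630/132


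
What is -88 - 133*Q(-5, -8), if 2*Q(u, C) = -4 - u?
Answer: -309/2 ≈ -154.50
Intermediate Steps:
Q(u, C) = -2 - u/2 (Q(u, C) = (-4 - u)/2 = -2 - u/2)
-88 - 133*Q(-5, -8) = -88 - 133*(-2 - ½*(-5)) = -88 - 133*(-2 + 5/2) = -88 - 133*½ = -88 - 133/2 = -309/2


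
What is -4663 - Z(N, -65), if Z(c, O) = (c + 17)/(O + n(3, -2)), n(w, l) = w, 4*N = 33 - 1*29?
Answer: -144544/31 ≈ -4662.7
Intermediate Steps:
N = 1 (N = (33 - 1*29)/4 = (33 - 29)/4 = (¼)*4 = 1)
Z(c, O) = (17 + c)/(3 + O) (Z(c, O) = (c + 17)/(O + 3) = (17 + c)/(3 + O))
-4663 - Z(N, -65) = -4663 - (17 + 1)/(3 - 65) = -4663 - 18/(-62) = -4663 - (-1)*18/62 = -4663 - 1*(-9/31) = -4663 + 9/31 = -144544/31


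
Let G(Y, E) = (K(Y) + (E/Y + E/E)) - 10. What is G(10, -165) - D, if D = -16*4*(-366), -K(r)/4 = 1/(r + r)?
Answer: -234497/10 ≈ -23450.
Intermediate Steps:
K(r) = -2/r (K(r) = -4/(r + r) = -4*1/(2*r) = -2/r)
D = 23424 (D = -64*(-366) = 23424)
G(Y, E) = -9 - 2/Y + E/Y (G(Y, E) = (-2/Y + (E/Y + E/E)) - 10 = (-2/Y + (E/Y + 1)) - 10 = (-2/Y + (1 + E/Y)) - 10 = (1 - 2/Y + E/Y) - 10 = -9 - 2/Y + E/Y)
G(10, -165) - D = (-2 - 165 - 9*10)/10 - 1*23424 = (-2 - 165 - 90)/10 - 23424 = (⅒)*(-257) - 23424 = -257/10 - 23424 = -234497/10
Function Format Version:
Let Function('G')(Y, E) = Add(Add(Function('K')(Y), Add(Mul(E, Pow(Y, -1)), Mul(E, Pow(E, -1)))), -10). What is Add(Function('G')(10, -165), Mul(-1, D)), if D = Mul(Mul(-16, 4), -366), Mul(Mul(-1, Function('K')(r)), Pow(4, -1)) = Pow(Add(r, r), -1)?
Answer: Rational(-234497, 10) ≈ -23450.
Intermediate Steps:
Function('K')(r) = Mul(-2, Pow(r, -1)) (Function('K')(r) = Mul(-4, Pow(Add(r, r), -1)) = Mul(-4, Pow(Mul(2, r), -1)) = Mul(-4, Mul(Rational(1, 2), Pow(r, -1))) = Mul(-2, Pow(r, -1)))
D = 23424 (D = Mul(-64, -366) = 23424)
Function('G')(Y, E) = Add(-9, Mul(-2, Pow(Y, -1)), Mul(E, Pow(Y, -1))) (Function('G')(Y, E) = Add(Add(Mul(-2, Pow(Y, -1)), Add(Mul(E, Pow(Y, -1)), Mul(E, Pow(E, -1)))), -10) = Add(Add(Mul(-2, Pow(Y, -1)), Add(Mul(E, Pow(Y, -1)), 1)), -10) = Add(Add(Mul(-2, Pow(Y, -1)), Add(1, Mul(E, Pow(Y, -1)))), -10) = Add(Add(1, Mul(-2, Pow(Y, -1)), Mul(E, Pow(Y, -1))), -10) = Add(-9, Mul(-2, Pow(Y, -1)), Mul(E, Pow(Y, -1))))
Add(Function('G')(10, -165), Mul(-1, D)) = Add(Mul(Pow(10, -1), Add(-2, -165, Mul(-9, 10))), Mul(-1, 23424)) = Add(Mul(Rational(1, 10), Add(-2, -165, -90)), -23424) = Add(Mul(Rational(1, 10), -257), -23424) = Add(Rational(-257, 10), -23424) = Rational(-234497, 10)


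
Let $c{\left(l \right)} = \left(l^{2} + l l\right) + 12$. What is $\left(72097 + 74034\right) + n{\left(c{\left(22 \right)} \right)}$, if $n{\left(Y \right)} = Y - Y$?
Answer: $146131$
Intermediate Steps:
$c{\left(l \right)} = 12 + 2 l^{2}$ ($c{\left(l \right)} = \left(l^{2} + l^{2}\right) + 12 = 2 l^{2} + 12 = 12 + 2 l^{2}$)
$n{\left(Y \right)} = 0$
$\left(72097 + 74034\right) + n{\left(c{\left(22 \right)} \right)} = \left(72097 + 74034\right) + 0 = 146131 + 0 = 146131$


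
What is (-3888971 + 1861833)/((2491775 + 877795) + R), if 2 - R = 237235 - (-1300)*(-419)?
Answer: -2027138/3677037 ≈ -0.55130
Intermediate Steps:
R = 307467 (R = 2 - (237235 - (-1300)*(-419)) = 2 - (237235 - 1*544700) = 2 - (237235 - 544700) = 2 - 1*(-307465) = 2 + 307465 = 307467)
(-3888971 + 1861833)/((2491775 + 877795) + R) = (-3888971 + 1861833)/((2491775 + 877795) + 307467) = -2027138/(3369570 + 307467) = -2027138/3677037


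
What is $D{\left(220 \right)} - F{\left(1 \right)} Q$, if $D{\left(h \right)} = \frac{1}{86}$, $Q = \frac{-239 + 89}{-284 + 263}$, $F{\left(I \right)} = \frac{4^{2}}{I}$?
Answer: $- \frac{68793}{602} \approx -114.27$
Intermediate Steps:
$F{\left(I \right)} = \frac{16}{I}$
$Q = \frac{50}{7}$ ($Q = - \frac{150}{-21} = \left(-150\right) \left(- \frac{1}{21}\right) = \frac{50}{7} \approx 7.1429$)
$D{\left(h \right)} = \frac{1}{86}$
$D{\left(220 \right)} - F{\left(1 \right)} Q = \frac{1}{86} - \frac{16}{1} \cdot \frac{50}{7} = \frac{1}{86} - 16 \cdot 1 \cdot \frac{50}{7} = \frac{1}{86} - 16 \cdot \frac{50}{7} = \frac{1}{86} - \frac{800}{7} = - \frac{68793}{602}$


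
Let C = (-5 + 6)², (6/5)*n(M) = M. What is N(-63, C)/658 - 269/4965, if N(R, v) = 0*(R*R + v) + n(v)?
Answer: -115243/2177980 ≈ -0.052913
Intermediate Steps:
n(M) = 5*M/6
C = 1 (C = 1² = 1)
N(R, v) = 5*v/6 (N(R, v) = 0*(R*R + v) + 5*v/6 = 0*(R² + v) + 5*v/6 = 0*(v + R²) + 5*v/6 = 0 + 5*v/6 = 5*v/6)
N(-63, C)/658 - 269/4965 = ((⅚)*1)/658 - 269/4965 = (⅚)*(1/658) - 269*1/4965 = 5/3948 - 269/4965 = -115243/2177980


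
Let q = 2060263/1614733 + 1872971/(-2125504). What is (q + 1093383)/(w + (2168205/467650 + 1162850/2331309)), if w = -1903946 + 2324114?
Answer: 409124888987948131858116272025/157221417588549848061187645664 ≈ 2.6022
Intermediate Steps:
w = 420168
q = 1354749165809/3432121450432 (q = 2060263*(1/1614733) + 1872971*(-1/2125504) = 2060263/1614733 - 1872971/2125504 = 1354749165809/3432121450432 ≈ 0.39473)
(q + 1093383)/(w + (2168205/467650 + 1162850/2331309)) = (1354749165809/3432121450432 + 1093383)/(420168 + (2168205/467650 + 1162850/2331309)) = 3752624602586857265/(3432121450432*(420168 + (2168205*(1/467650) + 1162850*(1/2331309)))) = 3752624602586857265/(3432121450432*(420168 + (433641/93530 + 1162850/2331309))) = 3752624602586857265/(3432121450432*(420168 + 1119712526569/218047330770)) = 3752624602586857265/(3432121450432*(91617630587495929/218047330770)) = (3752624602586857265/3432121450432)*(218047330770/91617630587495929) = 409124888987948131858116272025/157221417588549848061187645664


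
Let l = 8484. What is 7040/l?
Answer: 1760/2121 ≈ 0.82980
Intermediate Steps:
7040/l = 7040/8484 = 7040*(1/8484) = 1760/2121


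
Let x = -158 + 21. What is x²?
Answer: 18769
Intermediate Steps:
x = -137
x² = (-137)² = 18769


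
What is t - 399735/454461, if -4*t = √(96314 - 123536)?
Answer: -19035/21641 - I*√27222/4 ≈ -0.87958 - 41.248*I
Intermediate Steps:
t = -I*√27222/4 (t = -√(96314 - 123536)/4 = -I*√27222/4 ≈ -41.248*I)
t - 399735/454461 = -I*√27222/4 - 399735/454461 = -I*√27222/4 - 1*19035/21641 = -I*√27222/4 - 19035/21641 = -19035/21641 - I*√27222/4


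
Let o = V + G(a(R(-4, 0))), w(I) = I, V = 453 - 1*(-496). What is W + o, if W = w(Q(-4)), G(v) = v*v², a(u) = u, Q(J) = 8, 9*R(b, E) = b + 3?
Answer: 697652/729 ≈ 957.00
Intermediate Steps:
R(b, E) = ⅓ + b/9 (R(b, E) = (b + 3)/9 = (3 + b)/9 = ⅓ + b/9)
V = 949 (V = 453 + 496 = 949)
G(v) = v³
W = 8
o = 691820/729 (o = 949 + (⅓ + (⅑)*(-4))³ = 949 + (⅓ - 4/9)³ = 949 + (-⅑)³ = 949 - 1/729 = 691820/729 ≈ 949.00)
W + o = 8 + 691820/729 = 697652/729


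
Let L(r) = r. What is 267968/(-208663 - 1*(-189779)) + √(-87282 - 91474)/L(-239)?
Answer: -66992/4721 - 2*I*√44689/239 ≈ -14.19 - 1.769*I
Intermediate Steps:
267968/(-208663 - 1*(-189779)) + √(-87282 - 91474)/L(-239) = 267968/(-208663 - 1*(-189779)) + √(-87282 - 91474)/(-239) = 267968/(-208663 + 189779) + √(-178756)*(-1/239) = 267968/(-18884) + (2*I*√44689)*(-1/239) = 267968*(-1/18884) - 2*I*√44689/239 = -66992/4721 - 2*I*√44689/239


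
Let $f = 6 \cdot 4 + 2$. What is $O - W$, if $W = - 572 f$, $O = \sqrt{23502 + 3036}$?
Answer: $14872 + \sqrt{26538} \approx 15035.0$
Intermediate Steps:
$O = \sqrt{26538} \approx 162.9$
$f = 26$ ($f = 24 + 2 = 26$)
$W = -14872$ ($W = \left(-572\right) 26 = -14872$)
$O - W = \sqrt{26538} - -14872 = \sqrt{26538} + 14872 = 14872 + \sqrt{26538}$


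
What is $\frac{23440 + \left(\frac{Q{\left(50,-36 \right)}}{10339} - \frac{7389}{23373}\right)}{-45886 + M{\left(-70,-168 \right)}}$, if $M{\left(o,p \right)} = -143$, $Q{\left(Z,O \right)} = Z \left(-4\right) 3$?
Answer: $- \frac{4281380483}{8407457681} \approx -0.50924$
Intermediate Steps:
$Q{\left(Z,O \right)} = - 12 Z$ ($Q{\left(Z,O \right)} = - 4 Z 3 = - 12 Z$)
$\frac{23440 + \left(\frac{Q{\left(50,-36 \right)}}{10339} - \frac{7389}{23373}\right)}{-45886 + M{\left(-70,-168 \right)}} = \frac{23440 - \left(\frac{821}{2597} - \frac{\left(-12\right) 50}{10339}\right)}{-45886 - 143} = \frac{23440 - \frac{205031}{547967}}{-46029} = \left(23440 - \frac{205031}{547967}\right) \left(- \frac{1}{46029}\right) = \frac{12844141449}{547967} \left(- \frac{1}{46029}\right) = - \frac{4281380483}{8407457681}$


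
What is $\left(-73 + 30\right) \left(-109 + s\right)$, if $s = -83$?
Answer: $8256$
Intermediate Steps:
$\left(-73 + 30\right) \left(-109 + s\right) = \left(-73 + 30\right) \left(-109 - 83\right) = \left(-43\right) \left(-192\right) = 8256$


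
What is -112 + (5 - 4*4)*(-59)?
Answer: 537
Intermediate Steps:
-112 + (5 - 4*4)*(-59) = -112 + (5 - 16)*(-59) = -112 - 11*(-59) = -112 + 649 = 537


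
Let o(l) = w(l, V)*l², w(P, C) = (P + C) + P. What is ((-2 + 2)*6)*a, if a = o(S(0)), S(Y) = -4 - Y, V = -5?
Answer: 0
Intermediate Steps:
w(P, C) = C + 2*P (w(P, C) = (C + P) + P = C + 2*P)
o(l) = l²*(-5 + 2*l) (o(l) = (-5 + 2*l)*l² = l²*(-5 + 2*l))
a = -208 (a = (-4 - 1*0)²*(-5 + 2*(-4 - 1*0)) = (-4 + 0)²*(-5 + 2*(-4 + 0)) = (-4)²*(-5 + 2*(-4)) = 16*(-5 - 8) = 16*(-13) = -208)
((-2 + 2)*6)*a = ((-2 + 2)*6)*(-208) = (0*6)*(-208) = 0*(-208) = 0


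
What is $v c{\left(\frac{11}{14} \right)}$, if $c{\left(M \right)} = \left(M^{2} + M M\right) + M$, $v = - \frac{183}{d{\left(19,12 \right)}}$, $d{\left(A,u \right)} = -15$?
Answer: $\frac{6039}{245} \approx 24.649$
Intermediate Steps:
$v = \frac{61}{5}$ ($v = - \frac{183}{-15} = \left(-183\right) \left(- \frac{1}{15}\right) = \frac{61}{5} \approx 12.2$)
$c{\left(M \right)} = M + 2 M^{2}$ ($c{\left(M \right)} = \left(M^{2} + M^{2}\right) + M = 2 M^{2} + M = M + 2 M^{2}$)
$v c{\left(\frac{11}{14} \right)} = \frac{61 \cdot \frac{11}{14} \left(1 + 2 \cdot \frac{11}{14}\right)}{5} = \frac{61 \cdot 11 \cdot \frac{1}{14} \left(1 + 2 \cdot 11 \cdot \frac{1}{14}\right)}{5} = \frac{61 \frac{11 \left(1 + 2 \cdot \frac{11}{14}\right)}{14}}{5} = \frac{61 \frac{11 \left(1 + \frac{11}{7}\right)}{14}}{5} = \frac{61 \cdot \frac{11}{14} \cdot \frac{18}{7}}{5} = \frac{61}{5} \cdot \frac{99}{49} = \frac{6039}{245}$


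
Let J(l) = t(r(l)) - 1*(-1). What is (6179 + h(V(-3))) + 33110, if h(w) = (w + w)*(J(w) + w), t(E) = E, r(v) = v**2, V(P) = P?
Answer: 39247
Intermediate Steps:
J(l) = 1 + l**2 (J(l) = l**2 - 1*(-1) = l**2 + 1 = 1 + l**2)
h(w) = 2*w*(1 + w + w**2) (h(w) = (w + w)*((1 + w**2) + w) = (2*w)*(1 + w + w**2) = 2*w*(1 + w + w**2))
(6179 + h(V(-3))) + 33110 = (6179 + 2*(-3)*(1 - 3 + (-3)**2)) + 33110 = (6179 + 2*(-3)*(1 - 3 + 9)) + 33110 = (6179 + 2*(-3)*7) + 33110 = (6179 - 42) + 33110 = 6137 + 33110 = 39247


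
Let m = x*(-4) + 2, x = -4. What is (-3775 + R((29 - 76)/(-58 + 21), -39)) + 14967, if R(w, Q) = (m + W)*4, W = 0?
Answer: 11264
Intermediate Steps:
m = 18 (m = -4*(-4) + 2 = 16 + 2 = 18)
R(w, Q) = 72 (R(w, Q) = (18 + 0)*4 = 18*4 = 72)
(-3775 + R((29 - 76)/(-58 + 21), -39)) + 14967 = (-3775 + 72) + 14967 = -3703 + 14967 = 11264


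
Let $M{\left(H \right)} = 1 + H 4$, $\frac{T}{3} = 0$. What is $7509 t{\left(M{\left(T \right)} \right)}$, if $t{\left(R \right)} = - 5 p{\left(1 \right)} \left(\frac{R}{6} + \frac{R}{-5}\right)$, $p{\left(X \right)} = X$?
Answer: $\frac{2503}{2} \approx 1251.5$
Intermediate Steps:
$T = 0$ ($T = 3 \cdot 0 = 0$)
$M{\left(H \right)} = 1 + 4 H$
$t{\left(R \right)} = \frac{R}{6}$ ($t{\left(R \right)} = \left(-5\right) 1 \left(\frac{R}{6} + \frac{R}{-5}\right) = - 5 \left(R \frac{1}{6} + R \left(- \frac{1}{5}\right)\right) = - 5 \left(\frac{R}{6} - \frac{R}{5}\right) = - 5 \left(- \frac{R}{30}\right) = \frac{R}{6}$)
$7509 t{\left(M{\left(T \right)} \right)} = 7509 \frac{1 + 4 \cdot 0}{6} = 7509 \frac{1 + 0}{6} = 7509 \cdot \frac{1}{6} \cdot 1 = 7509 \cdot \frac{1}{6} = \frac{2503}{2}$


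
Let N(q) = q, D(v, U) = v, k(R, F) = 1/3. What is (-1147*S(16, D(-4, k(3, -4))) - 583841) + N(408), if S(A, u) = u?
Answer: -578845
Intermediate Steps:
k(R, F) = ⅓
(-1147*S(16, D(-4, k(3, -4))) - 583841) + N(408) = (-1147*(-4) - 583841) + 408 = (4588 - 583841) + 408 = -579253 + 408 = -578845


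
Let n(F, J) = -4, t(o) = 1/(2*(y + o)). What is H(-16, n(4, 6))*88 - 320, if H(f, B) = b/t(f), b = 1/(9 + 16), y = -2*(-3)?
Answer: -1952/5 ≈ -390.40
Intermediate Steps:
y = 6
t(o) = 1/(12 + 2*o) (t(o) = 1/(2*(6 + o)) = 1/(12 + 2*o))
b = 1/25 ≈ 0.040000
H(f, B) = 12/25 + 2*f/25 (H(f, B) = 1/(25*((1/(2*(6 + f))))) = (12 + 2*f)/25 = 12/25 + 2*f/25)
H(-16, n(4, 6))*88 - 320 = (12/25 + (2/25)*(-16))*88 - 320 = (12/25 - 32/25)*88 - 320 = -⅘*88 - 320 = -352/5 - 320 = -1952/5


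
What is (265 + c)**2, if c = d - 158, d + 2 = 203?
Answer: 94864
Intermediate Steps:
d = 201 (d = -2 + 203 = 201)
c = 43 (c = 201 - 158 = 43)
(265 + c)**2 = (265 + 43)**2 = 308**2 = 94864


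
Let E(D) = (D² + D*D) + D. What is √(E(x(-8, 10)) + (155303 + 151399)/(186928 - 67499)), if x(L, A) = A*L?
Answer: √181465627554678/119429 ≈ 112.79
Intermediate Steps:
E(D) = D + 2*D² (E(D) = (D² + D²) + D = 2*D² + D = D + 2*D²)
√(E(x(-8, 10)) + (155303 + 151399)/(186928 - 67499)) = √((10*(-8))*(1 + 2*(10*(-8))) + (155303 + 151399)/(186928 - 67499)) = √(-80*(1 + 2*(-80)) + 306702/119429) = √(-80*(1 - 160) + 306702*(1/119429)) = √(-80*(-159) + 306702/119429) = √(12720 + 306702/119429) = √(1519443582/119429) = √181465627554678/119429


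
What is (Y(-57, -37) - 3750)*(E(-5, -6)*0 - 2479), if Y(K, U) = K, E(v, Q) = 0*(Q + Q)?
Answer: 9437553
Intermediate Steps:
E(v, Q) = 0 (E(v, Q) = 0*(2*Q) = 0)
(Y(-57, -37) - 3750)*(E(-5, -6)*0 - 2479) = (-57 - 3750)*(0*0 - 2479) = -3807*(0 - 2479) = -3807*(-2479) = 9437553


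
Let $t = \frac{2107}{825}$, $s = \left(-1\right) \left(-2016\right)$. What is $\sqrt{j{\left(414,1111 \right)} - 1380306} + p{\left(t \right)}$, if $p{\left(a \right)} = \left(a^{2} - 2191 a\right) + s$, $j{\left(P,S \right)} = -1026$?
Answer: $- \frac{2431981076}{680625} + 2 i \sqrt{345333} \approx -3573.2 + 1175.3 i$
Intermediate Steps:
$s = 2016$
$t = \frac{2107}{825}$ ($t = 2107 \cdot \frac{1}{825} = \frac{2107}{825} \approx 2.5539$)
$p{\left(a \right)} = 2016 + a^{2} - 2191 a$ ($p{\left(a \right)} = \left(a^{2} - 2191 a\right) + 2016 = 2016 + a^{2} - 2191 a$)
$\sqrt{j{\left(414,1111 \right)} - 1380306} + p{\left(t \right)} = \sqrt{-1026 - 1380306} + \left(2016 + \left(\frac{2107}{825}\right)^{2} - \frac{4616437}{825}\right) = \sqrt{-1381332} + \left(2016 + \frac{4439449}{680625} - \frac{4616437}{825}\right) = 2 i \sqrt{345333} - \frac{2431981076}{680625} = - \frac{2431981076}{680625} + 2 i \sqrt{345333}$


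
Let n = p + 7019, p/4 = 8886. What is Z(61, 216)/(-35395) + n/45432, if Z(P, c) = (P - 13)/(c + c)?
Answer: 502170779/536021880 ≈ 0.93685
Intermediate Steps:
p = 35544 (p = 4*8886 = 35544)
Z(P, c) = (-13 + P)/(2*c) (Z(P, c) = (-13 + P)/((2*c)) = (-13 + P)*(1/(2*c)) = (-13 + P)/(2*c))
n = 42563 (n = 35544 + 7019 = 42563)
Z(61, 216)/(-35395) + n/45432 = ((1/2)*(-13 + 61)/216)/(-35395) + 42563/45432 = ((1/2)*(1/216)*48)*(-1/35395) + 42563*(1/45432) = (1/9)*(-1/35395) + 42563/45432 = -1/318555 + 42563/45432 = 502170779/536021880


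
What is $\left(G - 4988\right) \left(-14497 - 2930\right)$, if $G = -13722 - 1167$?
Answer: $346396479$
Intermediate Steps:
$G = -14889$ ($G = -13722 - 1167 = -14889$)
$\left(G - 4988\right) \left(-14497 - 2930\right) = \left(-14889 - 4988\right) \left(-14497 - 2930\right) = \left(-19877\right) \left(-17427\right) = 346396479$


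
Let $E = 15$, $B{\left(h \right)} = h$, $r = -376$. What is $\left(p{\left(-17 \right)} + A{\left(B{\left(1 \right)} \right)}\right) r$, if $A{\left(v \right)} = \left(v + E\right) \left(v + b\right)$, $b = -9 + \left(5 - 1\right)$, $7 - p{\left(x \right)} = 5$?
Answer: $23312$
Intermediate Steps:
$p{\left(x \right)} = 2$ ($p{\left(x \right)} = 7 - 5 = 2$)
$b = -5$ ($b = -9 + \left(5 - 1\right) = -9 + 4 = -5$)
$A{\left(v \right)} = \left(-5 + v\right) \left(15 + v\right)$ ($A{\left(v \right)} = \left(v + 15\right) \left(v - 5\right) = \left(15 + v\right) \left(-5 + v\right) = \left(-5 + v\right) \left(15 + v\right)$)
$\left(p{\left(-17 \right)} + A{\left(B{\left(1 \right)} \right)}\right) r = \left(2 + \left(-75 + 1^{2} + 10 \cdot 1\right)\right) \left(-376\right) = \left(2 + \left(-75 + 1 + 10\right)\right) \left(-376\right) = \left(2 - 64\right) \left(-376\right) = \left(-62\right) \left(-376\right) = 23312$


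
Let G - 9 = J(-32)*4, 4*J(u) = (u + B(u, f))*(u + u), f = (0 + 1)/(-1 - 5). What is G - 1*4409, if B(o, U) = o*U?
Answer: -8080/3 ≈ -2693.3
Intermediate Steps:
f = -1/6 (f = 1/(-6) = -1/6*1 = -1/6 ≈ -0.16667)
B(o, U) = U*o
J(u) = 5*u**2/12 (J(u) = ((u - u/6)*(u + u))/4 = ((5*u/6)*(2*u))/4 = (5*u**2/3)/4 = 5*u**2/12)
G = 5147/3 (G = 9 + ((5/12)*(-32)**2)*4 = 9 + ((5/12)*1024)*4 = 9 + (1280/3)*4 = 9 + 5120/3 = 5147/3 ≈ 1715.7)
G - 1*4409 = 5147/3 - 1*4409 = 5147/3 - 4409 = -8080/3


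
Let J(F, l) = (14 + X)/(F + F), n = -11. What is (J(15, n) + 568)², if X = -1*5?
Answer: 32296489/100 ≈ 3.2297e+5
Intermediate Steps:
X = -5
J(F, l) = 9/(2*F) (J(F, l) = (14 - 5)/(F + F) = 9/((2*F)) = 9*(1/(2*F)) = 9/(2*F))
(J(15, n) + 568)² = ((9/2)/15 + 568)² = ((9/2)*(1/15) + 568)² = (3/10 + 568)² = (5683/10)² = 32296489/100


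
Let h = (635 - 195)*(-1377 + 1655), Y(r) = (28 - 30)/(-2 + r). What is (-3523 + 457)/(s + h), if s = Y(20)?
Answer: -27594/1100879 ≈ -0.025065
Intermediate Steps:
Y(r) = -2/(-2 + r)
s = -1/9 (s = -2/(-2 + 20) = -2/18 = -2*1/18 = -1/9 ≈ -0.11111)
h = 122320 (h = 440*278 = 122320)
(-3523 + 457)/(s + h) = (-3523 + 457)/(-1/9 + 122320) = -3066/1100879/9 = -3066*9/1100879 = -27594/1100879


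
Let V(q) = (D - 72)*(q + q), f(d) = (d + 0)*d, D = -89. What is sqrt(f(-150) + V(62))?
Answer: 2*sqrt(634) ≈ 50.359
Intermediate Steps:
f(d) = d**2 (f(d) = d*d = d**2)
V(q) = -322*q (V(q) = (-89 - 72)*(q + q) = -322*q)
sqrt(f(-150) + V(62)) = sqrt((-150)**2 - 322*62) = sqrt(22500 - 19964) = sqrt(2536) = 2*sqrt(634)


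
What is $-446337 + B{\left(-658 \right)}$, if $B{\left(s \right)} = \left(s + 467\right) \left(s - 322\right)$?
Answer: $-259157$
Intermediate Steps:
$B{\left(s \right)} = \left(-322 + s\right) \left(467 + s\right)$ ($B{\left(s \right)} = \left(467 + s\right) \left(-322 + s\right) = \left(-322 + s\right) \left(467 + s\right)$)
$-446337 + B{\left(-658 \right)} = -446337 + \left(-150374 + \left(-658\right)^{2} + 145 \left(-658\right)\right) = -446337 - -187180 = -446337 + 187180 = -259157$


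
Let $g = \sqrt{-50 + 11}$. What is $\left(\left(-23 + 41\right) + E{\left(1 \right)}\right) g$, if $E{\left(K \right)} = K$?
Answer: $19 i \sqrt{39} \approx 118.65 i$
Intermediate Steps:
$g = i \sqrt{39}$ ($g = \sqrt{-39} = i \sqrt{39} \approx 6.245 i$)
$\left(\left(-23 + 41\right) + E{\left(1 \right)}\right) g = \left(\left(-23 + 41\right) + 1\right) i \sqrt{39} = \left(18 + 1\right) i \sqrt{39} = 19 i \sqrt{39}$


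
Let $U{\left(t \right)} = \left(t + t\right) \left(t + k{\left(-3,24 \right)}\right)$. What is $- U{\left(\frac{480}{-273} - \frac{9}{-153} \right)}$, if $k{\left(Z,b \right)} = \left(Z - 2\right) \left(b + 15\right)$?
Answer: $- \frac{1599977852}{2393209} \approx -668.55$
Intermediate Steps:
$k{\left(Z,b \right)} = \left(-2 + Z\right) \left(15 + b\right)$
$U{\left(t \right)} = 2 t \left(-195 + t\right)$ ($U{\left(t \right)} = \left(t + t\right) \left(t - 195\right) = 2 t \left(t - 195\right) = 2 t \left(-195 + t\right)$)
$- U{\left(\frac{480}{-273} - \frac{9}{-153} \right)} = - 2 \left(\frac{480}{-273} - \frac{9}{-153}\right) \left(-195 + \left(\frac{480}{-273} - \frac{9}{-153}\right)\right) = - 2 \left(480 \left(- \frac{1}{273}\right) - - \frac{1}{17}\right) \left(-195 + \left(480 \left(- \frac{1}{273}\right) - - \frac{1}{17}\right)\right) = - 2 \left(- \frac{160}{91} + \frac{1}{17}\right) \left(-195 + \left(- \frac{160}{91} + \frac{1}{17}\right)\right) = - \frac{2 \left(-2629\right) \left(-195 - \frac{2629}{1547}\right)}{1547} = - \frac{2 \left(-2629\right) \left(-304294\right)}{1547 \cdot 1547} = \left(-1\right) \frac{1599977852}{2393209} = - \frac{1599977852}{2393209}$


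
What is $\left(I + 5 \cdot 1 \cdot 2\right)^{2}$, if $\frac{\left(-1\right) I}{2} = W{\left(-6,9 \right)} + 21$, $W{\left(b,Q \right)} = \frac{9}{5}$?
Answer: $\frac{31684}{25} \approx 1267.4$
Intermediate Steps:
$W{\left(b,Q \right)} = \frac{9}{5}$ ($W{\left(b,Q \right)} = 9 \cdot \frac{1}{5} = \frac{9}{5}$)
$I = - \frac{228}{5}$ ($I = - 2 \left(\frac{9}{5} + 21\right) = \left(-2\right) \frac{114}{5} = - \frac{228}{5} \approx -45.6$)
$\left(I + 5 \cdot 1 \cdot 2\right)^{2} = \left(- \frac{228}{5} + 5 \cdot 1 \cdot 2\right)^{2} = \left(- \frac{228}{5} + 5 \cdot 2\right)^{2} = \left(- \frac{228}{5} + 10\right)^{2} = \left(- \frac{178}{5}\right)^{2} = \frac{31684}{25}$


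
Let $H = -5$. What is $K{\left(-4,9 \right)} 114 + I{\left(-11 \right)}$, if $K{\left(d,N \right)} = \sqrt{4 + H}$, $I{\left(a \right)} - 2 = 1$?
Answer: $3 + 114 i \approx 3.0 + 114.0 i$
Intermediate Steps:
$I{\left(a \right)} = 3$ ($I{\left(a \right)} = 2 + 1 = 3$)
$K{\left(d,N \right)} = i$ ($K{\left(d,N \right)} = \sqrt{4 - 5} = \sqrt{-1} = i$)
$K{\left(-4,9 \right)} 114 + I{\left(-11 \right)} = i 114 + 3 = 114 i + 3 = 3 + 114 i$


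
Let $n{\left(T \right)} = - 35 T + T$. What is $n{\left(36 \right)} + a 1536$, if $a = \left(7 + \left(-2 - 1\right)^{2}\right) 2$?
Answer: $47928$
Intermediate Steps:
$n{\left(T \right)} = - 34 T$
$a = 32$ ($a = \left(7 + \left(-3\right)^{2}\right) 2 = \left(7 + 9\right) 2 = 16 \cdot 2 = 32$)
$n{\left(36 \right)} + a 1536 = \left(-34\right) 36 + 32 \cdot 1536 = -1224 + 49152 = 47928$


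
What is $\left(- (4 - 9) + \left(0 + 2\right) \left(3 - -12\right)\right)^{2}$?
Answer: $1225$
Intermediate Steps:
$\left(- (4 - 9) + \left(0 + 2\right) \left(3 - -12\right)\right)^{2} = \left(\left(-1\right) \left(-5\right) + 2 \left(3 + 12\right)\right)^{2} = \left(5 + 2 \cdot 15\right)^{2} = \left(5 + 30\right)^{2} = 35^{2} = 1225$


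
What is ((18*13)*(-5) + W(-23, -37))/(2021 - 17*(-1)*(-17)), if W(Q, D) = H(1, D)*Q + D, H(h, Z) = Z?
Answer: -89/433 ≈ -0.20554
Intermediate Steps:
W(Q, D) = D + D*Q (W(Q, D) = D*Q + D = D + D*Q)
((18*13)*(-5) + W(-23, -37))/(2021 - 17*(-1)*(-17)) = ((18*13)*(-5) - 37*(1 - 23))/(2021 - 17*(-1)*(-17)) = (234*(-5) - 37*(-22))/(2021 + 17*(-17)) = (-1170 + 814)/(2021 - 289) = -356/1732 = -356*1/1732 = -89/433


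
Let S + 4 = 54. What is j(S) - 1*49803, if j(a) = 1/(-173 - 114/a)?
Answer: -218236771/4382 ≈ -49803.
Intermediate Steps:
S = 50 (S = -4 + 54 = 50)
j(S) - 1*49803 = -1*50/(114 + 173*50) - 1*49803 = -1*50/(114 + 8650) - 49803 = -1*50/8764 - 49803 = -1*50*1/8764 - 49803 = -25/4382 - 49803 = -218236771/4382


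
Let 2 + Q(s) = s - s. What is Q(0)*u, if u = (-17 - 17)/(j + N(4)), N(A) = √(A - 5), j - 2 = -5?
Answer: -102/5 - 34*I/5 ≈ -20.4 - 6.8*I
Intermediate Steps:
j = -3 (j = 2 - 5 = -3)
Q(s) = -2 (Q(s) = -2 + (s - s) = -2 + 0 = -2)
N(A) = √(-5 + A)
u = -17*(-3 - I)/5 (u = (-17 - 17)/(-3 + √(-5 + 4)) = -34/(-3 + √(-1)) = -34*(-3 - I)/10 = -17*(-3 - I)/5 ≈ 10.2 + 3.4*I)
Q(0)*u = -2*(51/5 + 17*I/5) = -102/5 - 34*I/5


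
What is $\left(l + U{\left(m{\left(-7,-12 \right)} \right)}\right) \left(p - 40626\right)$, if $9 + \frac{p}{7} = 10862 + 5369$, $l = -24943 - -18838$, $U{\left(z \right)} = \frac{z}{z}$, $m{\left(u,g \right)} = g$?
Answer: $-445152512$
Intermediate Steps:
$U{\left(z \right)} = 1$
$l = -6105$ ($l = -24943 + 18838 = -6105$)
$p = 113554$ ($p = -63 + 7 \left(10862 + 5369\right) = -63 + 7 \cdot 16231 = -63 + 113617 = 113554$)
$\left(l + U{\left(m{\left(-7,-12 \right)} \right)}\right) \left(p - 40626\right) = \left(-6105 + 1\right) \left(113554 - 40626\right) = \left(-6104\right) 72928 = -445152512$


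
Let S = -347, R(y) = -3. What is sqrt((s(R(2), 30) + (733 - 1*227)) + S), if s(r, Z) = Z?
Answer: 3*sqrt(21) ≈ 13.748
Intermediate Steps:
sqrt((s(R(2), 30) + (733 - 1*227)) + S) = sqrt((30 + (733 - 1*227)) - 347) = sqrt((30 + (733 - 227)) - 347) = sqrt((30 + 506) - 347) = sqrt(536 - 347) = sqrt(189) = 3*sqrt(21)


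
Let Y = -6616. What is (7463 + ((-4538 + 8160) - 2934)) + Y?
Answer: 1535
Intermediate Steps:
(7463 + ((-4538 + 8160) - 2934)) + Y = (7463 + ((-4538 + 8160) - 2934)) - 6616 = (7463 + (3622 - 2934)) - 6616 = (7463 + 688) - 6616 = 8151 - 6616 = 1535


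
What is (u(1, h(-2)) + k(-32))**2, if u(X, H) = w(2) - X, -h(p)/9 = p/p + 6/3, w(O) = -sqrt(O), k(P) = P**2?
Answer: (1023 - sqrt(2))**2 ≈ 1.0436e+6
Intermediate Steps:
h(p) = -27 (h(p) = -9*(p/p + 6/3) = -9*(1 + 6*(1/3)) = -9*(1 + 2) = -9*3 = -27)
u(X, H) = -X - sqrt(2) (u(X, H) = -sqrt(2) - X = -X - sqrt(2))
(u(1, h(-2)) + k(-32))**2 = ((-1*1 - sqrt(2)) + (-32)**2)**2 = ((-1 - sqrt(2)) + 1024)**2 = (1023 - sqrt(2))**2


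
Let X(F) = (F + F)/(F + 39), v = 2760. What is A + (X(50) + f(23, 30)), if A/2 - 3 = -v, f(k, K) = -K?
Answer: -493316/89 ≈ -5542.9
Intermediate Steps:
X(F) = 2*F/(39 + F) (X(F) = (2*F)/(39 + F) = 2*F/(39 + F))
A = -5514 (A = 6 + 2*(-1*2760) = 6 + 2*(-2760) = 6 - 5520 = -5514)
A + (X(50) + f(23, 30)) = -5514 + (2*50/(39 + 50) - 1*30) = -5514 + (2*50/89 - 30) = -5514 + (2*50*(1/89) - 30) = -5514 + (100/89 - 30) = -5514 - 2570/89 = -493316/89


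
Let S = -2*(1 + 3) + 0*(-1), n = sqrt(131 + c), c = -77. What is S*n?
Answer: -24*sqrt(6) ≈ -58.788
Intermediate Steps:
n = 3*sqrt(6) (n = sqrt(131 - 77) = sqrt(54) = 3*sqrt(6) ≈ 7.3485)
S = -8 (S = -2*4 + 0 = -8 + 0 = -8)
S*n = -24*sqrt(6)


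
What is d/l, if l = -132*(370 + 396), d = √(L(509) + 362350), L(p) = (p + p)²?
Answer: -√1398674/101112 ≈ -0.011696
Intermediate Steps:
L(p) = 4*p² (L(p) = (2*p)² = 4*p²)
d = √1398674 (d = √(4*509² + 362350) = √(4*259081 + 362350) = √(1036324 + 362350) = √1398674 ≈ 1182.7)
l = -101112 (l = -132*766 = -101112)
d/l = √1398674/(-101112) = √1398674*(-1/101112) = -√1398674/101112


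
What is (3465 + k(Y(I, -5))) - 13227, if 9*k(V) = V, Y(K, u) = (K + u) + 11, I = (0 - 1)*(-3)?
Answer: -9761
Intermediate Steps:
I = 3 (I = -1*(-3) = 3)
Y(K, u) = 11 + K + u
k(V) = V/9
(3465 + k(Y(I, -5))) - 13227 = (3465 + (11 + 3 - 5)/9) - 13227 = (3465 + (⅑)*9) - 13227 = (3465 + 1) - 13227 = 3466 - 13227 = -9761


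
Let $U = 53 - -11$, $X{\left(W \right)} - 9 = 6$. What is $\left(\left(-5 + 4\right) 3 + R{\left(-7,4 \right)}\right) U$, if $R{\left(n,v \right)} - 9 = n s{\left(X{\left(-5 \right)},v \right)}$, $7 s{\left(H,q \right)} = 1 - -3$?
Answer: $128$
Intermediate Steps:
$X{\left(W \right)} = 15$ ($X{\left(W \right)} = 9 + 6 = 15$)
$s{\left(H,q \right)} = \frac{4}{7}$ ($s{\left(H,q \right)} = \frac{1 - -3}{7} = \frac{1 + 3}{7} = \frac{1}{7} \cdot 4 = \frac{4}{7}$)
$R{\left(n,v \right)} = 9 + \frac{4 n}{7}$ ($R{\left(n,v \right)} = 9 + n \frac{4}{7} = 9 + \frac{4 n}{7}$)
$U = 64$ ($U = 53 + 11 = 64$)
$\left(\left(-5 + 4\right) 3 + R{\left(-7,4 \right)}\right) U = \left(\left(-5 + 4\right) 3 + \left(9 + \frac{4}{7} \left(-7\right)\right)\right) 64 = \left(\left(-1\right) 3 + \left(9 - 4\right)\right) 64 = \left(-3 + 5\right) 64 = 2 \cdot 64 = 128$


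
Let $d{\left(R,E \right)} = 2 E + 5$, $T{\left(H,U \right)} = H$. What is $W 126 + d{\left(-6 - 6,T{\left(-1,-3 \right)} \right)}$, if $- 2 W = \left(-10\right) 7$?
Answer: $4413$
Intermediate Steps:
$d{\left(R,E \right)} = 5 + 2 E$
$W = 35$ ($W = - \frac{\left(-10\right) 7}{2} = \left(- \frac{1}{2}\right) \left(-70\right) = 35$)
$W 126 + d{\left(-6 - 6,T{\left(-1,-3 \right)} \right)} = 35 \cdot 126 + \left(5 + 2 \left(-1\right)\right) = 4410 + \left(5 - 2\right) = 4410 + 3 = 4413$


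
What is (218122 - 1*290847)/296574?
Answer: -72725/296574 ≈ -0.24522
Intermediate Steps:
(218122 - 1*290847)/296574 = (218122 - 290847)*(1/296574) = -72725*1/296574 = -72725/296574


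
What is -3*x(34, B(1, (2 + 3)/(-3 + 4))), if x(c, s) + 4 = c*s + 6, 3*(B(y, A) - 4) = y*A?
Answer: -584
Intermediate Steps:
B(y, A) = 4 + A*y/3 (B(y, A) = 4 + (y*A)/3 = 4 + (A*y)/3 = 4 + A*y/3)
x(c, s) = 2 + c*s (x(c, s) = -4 + (c*s + 6) = -4 + (6 + c*s) = 2 + c*s)
-3*x(34, B(1, (2 + 3)/(-3 + 4))) = -3*(2 + 34*(4 + (1/3)*((2 + 3)/(-3 + 4))*1)) = -3*(2 + 34*(4 + (1/3)*(5/1)*1)) = -3*(2 + 34*(4 + (1/3)*(5*1)*1)) = -3*(2 + 34*(4 + (1/3)*5*1)) = -3*(2 + 34*(4 + 5/3)) = -3*(2 + 34*(17/3)) = -3*(2 + 578/3) = -3*584/3 = -584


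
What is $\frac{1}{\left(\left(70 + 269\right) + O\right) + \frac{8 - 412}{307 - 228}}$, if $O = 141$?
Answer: $\frac{79}{37516} \approx 0.0021058$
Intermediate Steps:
$\frac{1}{\left(\left(70 + 269\right) + O\right) + \frac{8 - 412}{307 - 228}} = \frac{1}{\left(\left(70 + 269\right) + 141\right) + \frac{8 - 412}{307 - 228}} = \frac{1}{\left(339 + 141\right) - \frac{404}{79}} = \frac{1}{480 - \frac{404}{79}} = \frac{1}{\frac{37516}{79}} = \frac{79}{37516}$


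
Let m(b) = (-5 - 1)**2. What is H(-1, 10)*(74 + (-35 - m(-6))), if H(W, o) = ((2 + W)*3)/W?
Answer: -9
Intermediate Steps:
H(W, o) = (6 + 3*W)/W
m(b) = 36 (m(b) = (-6)**2 = 36)
H(-1, 10)*(74 + (-35 - m(-6))) = (3 + 6/(-1))*(74 + (-35 - 1*36)) = (3 + 6*(-1))*(74 + (-35 - 36)) = (3 - 6)*(74 - 71) = -3*3 = -9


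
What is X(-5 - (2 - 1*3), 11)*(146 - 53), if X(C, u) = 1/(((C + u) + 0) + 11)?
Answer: 31/6 ≈ 5.1667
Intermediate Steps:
X(C, u) = 1/(11 + C + u) (X(C, u) = 1/((C + u) + 11) = 1/(11 + C + u))
X(-5 - (2 - 1*3), 11)*(146 - 53) = (146 - 53)/(11 + (-5 - (2 - 1*3)) + 11) = 93/(11 + (-5 - (2 - 3)) + 11) = 93/(11 + (-5 - 1*(-1)) + 11) = 93/(11 + (-5 + 1) + 11) = 93/(11 - 4 + 11) = 93/18 = (1/18)*93 = 31/6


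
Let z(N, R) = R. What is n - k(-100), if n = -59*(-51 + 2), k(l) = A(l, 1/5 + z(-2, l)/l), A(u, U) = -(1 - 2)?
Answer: 2890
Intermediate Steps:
A(u, U) = 1 (A(u, U) = -1*(-1) = 1)
k(l) = 1
n = 2891 (n = -59*(-49) = 2891)
n - k(-100) = 2891 - 1*1 = 2891 - 1 = 2890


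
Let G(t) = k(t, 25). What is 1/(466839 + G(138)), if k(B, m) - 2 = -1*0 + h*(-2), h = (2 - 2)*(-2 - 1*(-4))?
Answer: 1/466841 ≈ 2.1421e-6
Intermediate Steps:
h = 0 (h = 0*(-2 + 4) = 0*2 = 0)
k(B, m) = 2 (k(B, m) = 2 + (-1*0 + 0*(-2)) = 2 + (0 + 0) = 2 + 0 = 2)
G(t) = 2
1/(466839 + G(138)) = 1/(466839 + 2) = 1/466841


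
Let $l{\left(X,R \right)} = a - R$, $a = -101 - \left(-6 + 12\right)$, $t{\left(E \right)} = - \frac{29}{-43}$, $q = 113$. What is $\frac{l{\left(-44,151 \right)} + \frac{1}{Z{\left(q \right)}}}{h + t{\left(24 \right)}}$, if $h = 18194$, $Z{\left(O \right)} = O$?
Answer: $- \frac{1253579}{88407923} \approx -0.014179$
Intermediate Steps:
$t{\left(E \right)} = \frac{29}{43}$ ($t{\left(E \right)} = \left(-29\right) \left(- \frac{1}{43}\right) = \frac{29}{43}$)
$a = -107$ ($a = -101 - 6 = -107$)
$l{\left(X,R \right)} = -107 - R$
$\frac{l{\left(-44,151 \right)} + \frac{1}{Z{\left(q \right)}}}{h + t{\left(24 \right)}} = \frac{\left(-107 - 151\right) + \frac{1}{113}}{18194 + \frac{29}{43}} = \frac{\left(-107 - 151\right) + \frac{1}{113}}{\frac{782371}{43}} = \left(-258 + \frac{1}{113}\right) \frac{43}{782371} = \left(- \frac{29153}{113}\right) \frac{43}{782371} = - \frac{1253579}{88407923}$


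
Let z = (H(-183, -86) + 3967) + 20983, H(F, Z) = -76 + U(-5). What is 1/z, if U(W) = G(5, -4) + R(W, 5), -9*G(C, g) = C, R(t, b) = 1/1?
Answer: 9/223870 ≈ 4.0202e-5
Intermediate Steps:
R(t, b) = 1
G(C, g) = -C/9
U(W) = 4/9 (U(W) = -⅑*5 + 1 = -5/9 + 1 = 4/9)
H(F, Z) = -680/9 (H(F, Z) = -76 + 4/9 = -680/9)
z = 223870/9 (z = (-680/9 + 3967) + 20983 = 35023/9 + 20983 = 223870/9 ≈ 24874.)
1/z = 1/(223870/9) = 9/223870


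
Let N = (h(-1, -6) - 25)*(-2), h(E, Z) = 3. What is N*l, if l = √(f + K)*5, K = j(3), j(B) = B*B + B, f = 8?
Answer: 440*√5 ≈ 983.87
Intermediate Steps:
j(B) = B + B² (j(B) = B² + B = B + B²)
K = 12 (K = 3*(1 + 3) = 3*4 = 12)
l = 10*√5 (l = √(8 + 12)*5 = √20*5 = (2*√5)*5 = 10*√5 ≈ 22.361)
N = 44 (N = (3 - 25)*(-2) = -22*(-2) = 44)
N*l = 44*(10*√5) = 440*√5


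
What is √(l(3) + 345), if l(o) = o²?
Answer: √354 ≈ 18.815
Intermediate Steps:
√(l(3) + 345) = √(3² + 345) = √(9 + 345) = √354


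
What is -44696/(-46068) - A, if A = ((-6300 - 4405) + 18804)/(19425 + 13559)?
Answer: 39326719/54268104 ≈ 0.72467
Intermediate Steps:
A = 1157/4712 (A = (-10705 + 18804)/32984 = 8099*(1/32984) = 1157/4712 ≈ 0.24554)
-44696/(-46068) - A = -44696/(-46068) - 1*1157/4712 = -44696*(-1/46068) - 1157/4712 = 11174/11517 - 1157/4712 = 39326719/54268104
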